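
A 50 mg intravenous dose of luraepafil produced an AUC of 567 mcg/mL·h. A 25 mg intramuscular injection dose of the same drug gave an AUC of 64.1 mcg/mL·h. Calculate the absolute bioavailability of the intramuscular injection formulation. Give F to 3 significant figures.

F = (AUC_ev / D_ev) / (AUC_iv / D_iv)
  = (64.1/25) / (567/50)
  = 2.564 / 11.34 = 0.2261

F = 0.226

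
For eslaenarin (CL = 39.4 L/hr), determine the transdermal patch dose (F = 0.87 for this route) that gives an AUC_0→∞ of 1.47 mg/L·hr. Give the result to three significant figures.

Dose = 66.6 mg

Dose = CL × AUC_0→∞ / F
     = 39.4 × 1.47 / 0.87 = 66.5724 mg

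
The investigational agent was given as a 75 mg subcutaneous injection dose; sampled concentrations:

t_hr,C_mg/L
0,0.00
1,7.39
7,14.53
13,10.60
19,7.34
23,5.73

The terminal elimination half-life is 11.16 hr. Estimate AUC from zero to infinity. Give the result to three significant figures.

AUC = 317 mg/L·hr

Trapezoidal AUC_0→23:
  [0→1]: (0.00+7.39)/2 × 1 = 3.695
  [1→7]: (7.39+14.53)/2 × 6 = 65.76
  [7→13]: (14.53+10.60)/2 × 6 = 75.39
  [13→19]: (10.60+7.34)/2 × 6 = 53.82
  [19→23]: (7.34+5.73)/2 × 4 = 26.14
  Sum = 224.805 mg/L·hr
k_e = ln2 / t½ = 0.693147 / 11.16 = 0.0621 hr^-1
Extrapolated tail: C_last / k_e = 5.73 / 0.0621 = 92.271
AUC_0→∞ = 224.805 + 92.271 = 317.076 mg/L·hr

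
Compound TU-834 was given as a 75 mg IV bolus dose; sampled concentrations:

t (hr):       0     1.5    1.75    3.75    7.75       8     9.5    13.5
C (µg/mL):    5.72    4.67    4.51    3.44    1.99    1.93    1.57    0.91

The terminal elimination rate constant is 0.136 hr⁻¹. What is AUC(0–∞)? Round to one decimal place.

Trapezoidal AUC_0→13.5:
  [0→1.5]: (5.72+4.67)/2 × 1.5 = 7.7925
  [1.5→1.75]: (4.67+4.51)/2 × 0.25 = 1.1475
  [1.75→3.75]: (4.51+3.44)/2 × 2 = 7.95
  [3.75→7.75]: (3.44+1.99)/2 × 4 = 10.86
  [7.75→8]: (1.99+1.93)/2 × 0.25 = 0.49
  [8→9.5]: (1.93+1.57)/2 × 1.5 = 2.625
  [9.5→13.5]: (1.57+0.91)/2 × 4 = 4.96
  Sum = 35.825 µg/mL·hr
Extrapolated tail: C_last / k_e = 0.91 / 0.136 = 6.691
AUC_0→∞ = 35.825 + 6.691 = 42.516 µg/mL·hr

AUC = 42.5 µg/mL·hr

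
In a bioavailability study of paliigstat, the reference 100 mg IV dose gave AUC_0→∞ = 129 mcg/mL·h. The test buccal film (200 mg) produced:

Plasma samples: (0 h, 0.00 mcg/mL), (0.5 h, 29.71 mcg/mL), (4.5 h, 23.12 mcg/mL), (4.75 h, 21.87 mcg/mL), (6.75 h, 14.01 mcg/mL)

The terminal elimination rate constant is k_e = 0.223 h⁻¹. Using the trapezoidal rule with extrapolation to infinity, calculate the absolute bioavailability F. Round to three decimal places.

F = 0.843

Trapezoidal AUC_0→6.75 (buccal film):
  [0→0.5]: (0.00+29.71)/2 × 0.5 = 7.4275
  [0.5→4.5]: (29.71+23.12)/2 × 4 = 105.66
  [4.5→4.75]: (23.12+21.87)/2 × 0.25 = 5.62375
  [4.75→6.75]: (21.87+14.01)/2 × 2 = 35.88
  Sum = 154.59125 mcg/mL·h
Tail: C_last/k_e = 14.01/0.223 = 62.825
AUC_0→∞ (buccal film) = 154.59125 + 62.825 = 217.41625 mcg/mL·h
F = (AUC_ev/D_ev)/(AUC_iv/D_iv) = (217.41625/200)/(129/100) = 1.08708/1.29 = 0.8427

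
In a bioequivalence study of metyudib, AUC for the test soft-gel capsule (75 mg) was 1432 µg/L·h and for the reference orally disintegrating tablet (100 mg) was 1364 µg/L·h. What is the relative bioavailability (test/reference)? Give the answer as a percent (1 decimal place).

F_rel = 140.0%

F_rel = (AUC_test/D_test) / (AUC_ref/D_ref)
      = (1432/75) / (1364/100)
      = 19.0933 / 13.64 = 1.3998 = 139.98%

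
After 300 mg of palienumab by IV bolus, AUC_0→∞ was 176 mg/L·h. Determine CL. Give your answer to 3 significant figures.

CL = 1.70 L/h

CL = Dose_iv / AUC_0→∞
   = 300 / 176 = 1.70455 L/h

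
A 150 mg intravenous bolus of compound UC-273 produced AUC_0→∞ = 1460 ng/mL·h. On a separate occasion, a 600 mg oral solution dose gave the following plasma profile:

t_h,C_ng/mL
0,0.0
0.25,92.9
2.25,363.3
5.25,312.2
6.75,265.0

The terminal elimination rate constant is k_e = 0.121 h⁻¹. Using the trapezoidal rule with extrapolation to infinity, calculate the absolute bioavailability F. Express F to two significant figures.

F = 0.70

Trapezoidal AUC_0→6.75 (oral solution):
  [0→0.25]: (0.0+92.9)/2 × 0.25 = 11.6125
  [0.25→2.25]: (92.9+363.3)/2 × 2 = 456.2
  [2.25→5.25]: (363.3+312.2)/2 × 3 = 1013.25
  [5.25→6.75]: (312.2+265.0)/2 × 1.5 = 432.9
  Sum = 1913.9625 ng/mL·h
Tail: C_last/k_e = 265.0/0.121 = 2190.083
AUC_0→∞ (oral solution) = 1913.9625 + 2190.083 = 4104.0455 ng/mL·h
F = (AUC_ev/D_ev)/(AUC_iv/D_iv) = (4104.0455/600)/(1460/150) = 6.84008/9.73333 = 0.7027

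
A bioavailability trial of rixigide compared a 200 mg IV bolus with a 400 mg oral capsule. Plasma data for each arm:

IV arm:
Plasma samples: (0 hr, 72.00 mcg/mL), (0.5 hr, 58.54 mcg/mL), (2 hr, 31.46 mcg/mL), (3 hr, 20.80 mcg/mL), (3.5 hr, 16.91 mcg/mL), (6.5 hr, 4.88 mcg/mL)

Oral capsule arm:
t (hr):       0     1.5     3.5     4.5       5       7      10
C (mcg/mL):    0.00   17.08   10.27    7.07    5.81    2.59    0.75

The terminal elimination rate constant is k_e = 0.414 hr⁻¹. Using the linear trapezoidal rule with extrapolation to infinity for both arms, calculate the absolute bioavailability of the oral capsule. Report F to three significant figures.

F = 0.187

Trapezoidal AUC_0→6.5 (IV):
  [0→0.5]: (72.00+58.54)/2 × 0.5 = 32.635
  [0.5→2]: (58.54+31.46)/2 × 1.5 = 67.5
  [2→3]: (31.46+20.80)/2 × 1 = 26.13
  [3→3.5]: (20.80+16.91)/2 × 0.5 = 9.4275
  [3.5→6.5]: (16.91+4.88)/2 × 3 = 32.685
  Sum = 168.3775 mcg/mL·hr
IV tail: 4.88/0.414 = 11.787; AUC_iv,0→∞ = 168.3775 + 11.787 = 180.1645 mcg/mL·hr
Trapezoidal AUC_0→10 (oral capsule):
  [0→1.5]: (0.00+17.08)/2 × 1.5 = 12.81
  [1.5→3.5]: (17.08+10.27)/2 × 2 = 27.35
  [3.5→4.5]: (10.27+7.07)/2 × 1 = 8.67
  [4.5→5]: (7.07+5.81)/2 × 0.5 = 3.22
  [5→7]: (5.81+2.59)/2 × 2 = 8.4
  [7→10]: (2.59+0.75)/2 × 3 = 5.01
  Sum = 65.46 mcg/mL·hr
oral capsule tail: 0.75/0.414 = 1.812; AUC_ev,0→∞ = 65.46 + 1.812 = 67.272 mcg/mL·hr
F = (AUC_ev/D_ev)/(AUC_iv/D_iv) = (67.272/400)/(180.1645/200) = 0.16818/0.9008225 = 0.1867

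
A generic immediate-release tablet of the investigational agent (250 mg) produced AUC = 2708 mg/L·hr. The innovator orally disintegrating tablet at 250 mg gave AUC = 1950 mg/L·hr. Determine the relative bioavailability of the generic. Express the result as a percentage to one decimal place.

F_rel = (AUC_test/D_test) / (AUC_ref/D_ref)
      = (2708/250) / (1950/250)
      = 10.832 / 7.8 = 1.3887 = 138.87%

F_rel = 138.9%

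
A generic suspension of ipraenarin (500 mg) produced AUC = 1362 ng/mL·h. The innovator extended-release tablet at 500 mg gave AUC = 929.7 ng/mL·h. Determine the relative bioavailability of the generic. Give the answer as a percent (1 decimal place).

F_rel = 146.5%

F_rel = (AUC_test/D_test) / (AUC_ref/D_ref)
      = (1362/500) / (929.7/500)
      = 2.724 / 1.8594 = 1.4650 = 146.50%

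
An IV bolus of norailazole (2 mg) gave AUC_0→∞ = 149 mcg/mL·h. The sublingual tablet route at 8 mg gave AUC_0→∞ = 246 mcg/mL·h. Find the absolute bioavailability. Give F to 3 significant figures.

F = (AUC_ev / D_ev) / (AUC_iv / D_iv)
  = (246/8) / (149/2)
  = 30.75 / 74.5 = 0.4128

F = 0.413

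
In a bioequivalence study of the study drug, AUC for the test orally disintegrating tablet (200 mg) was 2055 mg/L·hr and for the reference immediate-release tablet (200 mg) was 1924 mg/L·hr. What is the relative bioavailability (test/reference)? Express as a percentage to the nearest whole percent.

F_rel = (AUC_test/D_test) / (AUC_ref/D_ref)
      = (2055/200) / (1924/200)
      = 10.275 / 9.62 = 1.0681 = 106.81%

F_rel = 107%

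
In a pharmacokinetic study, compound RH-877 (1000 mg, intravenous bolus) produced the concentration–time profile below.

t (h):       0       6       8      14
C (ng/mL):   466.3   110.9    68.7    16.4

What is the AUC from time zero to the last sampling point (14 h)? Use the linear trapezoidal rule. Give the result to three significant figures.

AUC = 2170 ng/mL·h

Trapezoidal AUC_0→14:
  [0→6]: (466.3+110.9)/2 × 6 = 1731.6
  [6→8]: (110.9+68.7)/2 × 2 = 179.6
  [8→14]: (68.7+16.4)/2 × 6 = 255.3
  Sum = 2166.5 ng/mL·h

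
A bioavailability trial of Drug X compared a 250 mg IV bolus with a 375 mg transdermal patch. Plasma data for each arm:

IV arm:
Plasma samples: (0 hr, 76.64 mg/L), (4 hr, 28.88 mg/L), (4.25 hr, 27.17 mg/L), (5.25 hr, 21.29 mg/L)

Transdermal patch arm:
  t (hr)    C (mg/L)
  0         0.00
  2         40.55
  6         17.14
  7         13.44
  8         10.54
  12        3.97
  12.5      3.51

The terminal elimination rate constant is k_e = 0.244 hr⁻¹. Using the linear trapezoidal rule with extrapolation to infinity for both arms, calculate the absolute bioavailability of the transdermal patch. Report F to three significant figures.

Trapezoidal AUC_0→5.25 (IV):
  [0→4]: (76.64+28.88)/2 × 4 = 211.04
  [4→4.25]: (28.88+27.17)/2 × 0.25 = 7.00625
  [4.25→5.25]: (27.17+21.29)/2 × 1 = 24.23
  Sum = 242.27625 mg/L·hr
IV tail: 21.29/0.244 = 87.254; AUC_iv,0→∞ = 242.27625 + 87.254 = 329.53025 mg/L·hr
Trapezoidal AUC_0→12.5 (transdermal patch):
  [0→2]: (0.00+40.55)/2 × 2 = 40.55
  [2→6]: (40.55+17.14)/2 × 4 = 115.38
  [6→7]: (17.14+13.44)/2 × 1 = 15.29
  [7→8]: (13.44+10.54)/2 × 1 = 11.99
  [8→12]: (10.54+3.97)/2 × 4 = 29.02
  [12→12.5]: (3.97+3.51)/2 × 0.5 = 1.87
  Sum = 214.1 mg/L·hr
transdermal patch tail: 3.51/0.244 = 14.385; AUC_ev,0→∞ = 214.1 + 14.385 = 228.485 mg/L·hr
F = (AUC_ev/D_ev)/(AUC_iv/D_iv) = (228.485/375)/(329.53025/250) = 0.609293/1.318121 = 0.4622

F = 0.462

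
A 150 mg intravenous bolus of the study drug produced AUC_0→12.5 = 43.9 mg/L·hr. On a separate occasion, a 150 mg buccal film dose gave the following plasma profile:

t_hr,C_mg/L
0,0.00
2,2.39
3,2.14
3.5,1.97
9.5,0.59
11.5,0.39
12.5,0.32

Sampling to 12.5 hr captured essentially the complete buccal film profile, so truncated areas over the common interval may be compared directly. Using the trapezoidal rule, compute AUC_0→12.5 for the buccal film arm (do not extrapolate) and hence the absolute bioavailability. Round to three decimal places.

F = 0.335

Trapezoidal AUC_0→12.5 (buccal film):
  [0→2]: (0.00+2.39)/2 × 2 = 2.39
  [2→3]: (2.39+2.14)/2 × 1 = 2.265
  [3→3.5]: (2.14+1.97)/2 × 0.5 = 1.0275
  [3.5→9.5]: (1.97+0.59)/2 × 6 = 7.68
  [9.5→11.5]: (0.59+0.39)/2 × 2 = 0.98
  [11.5→12.5]: (0.39+0.32)/2 × 1 = 0.355
  Sum = 14.6975 mg/L·hr
F = (AUC_ev/D_ev)/(AUC_iv/D_iv) = (14.6975/150)/(43.9/150) = 0.0979833/0.292667 = 0.3348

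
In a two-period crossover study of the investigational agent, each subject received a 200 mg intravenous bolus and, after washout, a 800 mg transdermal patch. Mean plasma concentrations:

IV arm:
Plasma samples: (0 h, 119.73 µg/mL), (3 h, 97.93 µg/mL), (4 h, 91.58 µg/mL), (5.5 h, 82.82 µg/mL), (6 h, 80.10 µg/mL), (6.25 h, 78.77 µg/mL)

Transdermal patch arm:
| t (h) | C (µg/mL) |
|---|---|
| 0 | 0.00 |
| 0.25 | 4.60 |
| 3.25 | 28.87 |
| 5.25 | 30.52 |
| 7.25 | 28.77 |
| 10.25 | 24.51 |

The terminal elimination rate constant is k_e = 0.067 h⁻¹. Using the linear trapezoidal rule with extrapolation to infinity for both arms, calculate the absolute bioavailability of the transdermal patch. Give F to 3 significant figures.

Trapezoidal AUC_0→6.25 (IV):
  [0→3]: (119.73+97.93)/2 × 3 = 326.49
  [3→4]: (97.93+91.58)/2 × 1 = 94.755
  [4→5.5]: (91.58+82.82)/2 × 1.5 = 130.8
  [5.5→6]: (82.82+80.10)/2 × 0.5 = 40.73
  [6→6.25]: (80.10+78.77)/2 × 0.25 = 19.85875
  Sum = 612.63375 µg/mL·h
IV tail: 78.77/0.067 = 1175.672; AUC_iv,0→∞ = 612.63375 + 1175.672 = 1788.30575 µg/mL·h
Trapezoidal AUC_0→10.25 (transdermal patch):
  [0→0.25]: (0.00+4.60)/2 × 0.25 = 0.575
  [0.25→3.25]: (4.60+28.87)/2 × 3 = 50.205
  [3.25→5.25]: (28.87+30.52)/2 × 2 = 59.39
  [5.25→7.25]: (30.52+28.77)/2 × 2 = 59.29
  [7.25→10.25]: (28.77+24.51)/2 × 3 = 79.92
  Sum = 249.38 µg/mL·h
transdermal patch tail: 24.51/0.067 = 365.821; AUC_ev,0→∞ = 249.38 + 365.821 = 615.201 µg/mL·h
F = (AUC_ev/D_ev)/(AUC_iv/D_iv) = (615.201/800)/(1788.30575/200) = 0.76900125/8.94153 = 0.0860

F = 0.0860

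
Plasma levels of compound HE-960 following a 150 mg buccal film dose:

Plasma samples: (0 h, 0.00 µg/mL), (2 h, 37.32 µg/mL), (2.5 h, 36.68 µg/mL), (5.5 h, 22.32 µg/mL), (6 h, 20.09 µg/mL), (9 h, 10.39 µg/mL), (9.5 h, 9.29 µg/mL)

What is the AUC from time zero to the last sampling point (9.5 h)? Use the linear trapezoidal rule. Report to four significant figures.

Trapezoidal AUC_0→9.5:
  [0→2]: (0.00+37.32)/2 × 2 = 37.32
  [2→2.5]: (37.32+36.68)/2 × 0.5 = 18.5
  [2.5→5.5]: (36.68+22.32)/2 × 3 = 88.5
  [5.5→6]: (22.32+20.09)/2 × 0.5 = 10.6025
  [6→9]: (20.09+10.39)/2 × 3 = 45.72
  [9→9.5]: (10.39+9.29)/2 × 0.5 = 4.92
  Sum = 205.5625 µg/mL·h

AUC = 205.6 µg/mL·h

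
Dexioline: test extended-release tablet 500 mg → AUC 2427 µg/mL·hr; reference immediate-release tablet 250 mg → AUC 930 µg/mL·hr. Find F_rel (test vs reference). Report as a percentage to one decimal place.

F_rel = 130.5%

F_rel = (AUC_test/D_test) / (AUC_ref/D_ref)
      = (2427/500) / (930/250)
      = 4.854 / 3.72 = 1.3048 = 130.48%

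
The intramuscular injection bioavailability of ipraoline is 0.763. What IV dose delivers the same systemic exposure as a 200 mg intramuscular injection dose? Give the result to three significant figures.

Systemic exposure from an extravascular dose = F × D_ev, so the equivalent IV dose is F × D_ev.
D_iv = F × D_ev = 0.763 × 200 = 152.6 mg

D_iv = 153 mg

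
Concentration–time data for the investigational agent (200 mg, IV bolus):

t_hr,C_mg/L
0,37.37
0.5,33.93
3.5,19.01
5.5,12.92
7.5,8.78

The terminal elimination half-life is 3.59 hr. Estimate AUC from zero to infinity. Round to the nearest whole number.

Trapezoidal AUC_0→7.5:
  [0→0.5]: (37.37+33.93)/2 × 0.5 = 17.825
  [0.5→3.5]: (33.93+19.01)/2 × 3 = 79.41
  [3.5→5.5]: (19.01+12.92)/2 × 2 = 31.93
  [5.5→7.5]: (12.92+8.78)/2 × 2 = 21.7
  Sum = 150.865 mg/L·hr
k_e = ln2 / t½ = 0.693147 / 3.59 = 0.1931 hr^-1
Extrapolated tail: C_last / k_e = 8.78 / 0.1931 = 45.469
AUC_0→∞ = 150.865 + 45.469 = 196.334 mg/L·hr

AUC = 196 mg/L·hr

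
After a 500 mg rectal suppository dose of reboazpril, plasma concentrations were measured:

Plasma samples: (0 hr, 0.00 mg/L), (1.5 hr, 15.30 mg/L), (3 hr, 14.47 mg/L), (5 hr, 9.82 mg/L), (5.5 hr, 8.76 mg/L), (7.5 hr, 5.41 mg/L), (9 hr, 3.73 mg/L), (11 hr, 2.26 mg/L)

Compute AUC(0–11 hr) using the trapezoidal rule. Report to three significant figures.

Trapezoidal AUC_0→11:
  [0→1.5]: (0.00+15.30)/2 × 1.5 = 11.475
  [1.5→3]: (15.30+14.47)/2 × 1.5 = 22.3275
  [3→5]: (14.47+9.82)/2 × 2 = 24.29
  [5→5.5]: (9.82+8.76)/2 × 0.5 = 4.645
  [5.5→7.5]: (8.76+5.41)/2 × 2 = 14.17
  [7.5→9]: (5.41+3.73)/2 × 1.5 = 6.855
  [9→11]: (3.73+2.26)/2 × 2 = 5.99
  Sum = 89.7525 mg/L·hr

AUC = 89.8 mg/L·hr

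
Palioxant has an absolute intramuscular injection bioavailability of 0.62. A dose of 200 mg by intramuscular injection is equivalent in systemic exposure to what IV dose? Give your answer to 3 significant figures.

Systemic exposure from an extravascular dose = F × D_ev, so the equivalent IV dose is F × D_ev.
D_iv = F × D_ev = 0.62 × 200 = 124 mg

D_iv = 124 mg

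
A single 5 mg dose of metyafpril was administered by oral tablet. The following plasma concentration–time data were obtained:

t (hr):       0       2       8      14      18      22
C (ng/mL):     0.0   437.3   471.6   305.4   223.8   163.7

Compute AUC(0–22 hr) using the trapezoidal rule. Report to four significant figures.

Trapezoidal AUC_0→22:
  [0→2]: (0.0+437.3)/2 × 2 = 437.3
  [2→8]: (437.3+471.6)/2 × 6 = 2726.7
  [8→14]: (471.6+305.4)/2 × 6 = 2331.0
  [14→18]: (305.4+223.8)/2 × 4 = 1058.4
  [18→22]: (223.8+163.7)/2 × 4 = 775.0
  Sum = 7328.4 ng/mL·hr

AUC = 7328 ng/mL·hr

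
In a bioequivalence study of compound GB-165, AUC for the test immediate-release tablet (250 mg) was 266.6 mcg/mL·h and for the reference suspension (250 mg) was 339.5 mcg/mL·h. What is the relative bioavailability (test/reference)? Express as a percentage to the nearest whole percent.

F_rel = 79%

F_rel = (AUC_test/D_test) / (AUC_ref/D_ref)
      = (266.6/250) / (339.5/250)
      = 1.0664 / 1.358 = 0.7853 = 78.53%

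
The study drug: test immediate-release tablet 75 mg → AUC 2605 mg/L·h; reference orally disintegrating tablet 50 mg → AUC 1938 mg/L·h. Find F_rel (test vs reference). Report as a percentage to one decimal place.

F_rel = 89.6%

F_rel = (AUC_test/D_test) / (AUC_ref/D_ref)
      = (2605/75) / (1938/50)
      = 34.7333 / 38.76 = 0.8961 = 89.61%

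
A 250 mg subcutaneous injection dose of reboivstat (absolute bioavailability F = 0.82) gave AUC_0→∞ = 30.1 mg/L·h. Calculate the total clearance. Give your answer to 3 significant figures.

CL = 6.81 L/h

CL = F × Dose / AUC_0→∞
   = 0.82 × 250 / 30.1 = 6.81063 L/h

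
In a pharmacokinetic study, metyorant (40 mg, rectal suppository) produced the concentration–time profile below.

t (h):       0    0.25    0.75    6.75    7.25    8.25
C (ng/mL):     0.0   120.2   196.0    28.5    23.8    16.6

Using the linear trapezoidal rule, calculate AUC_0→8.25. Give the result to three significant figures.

Trapezoidal AUC_0→8.25:
  [0→0.25]: (0.0+120.2)/2 × 0.25 = 15.025
  [0.25→0.75]: (120.2+196.0)/2 × 0.5 = 79.05
  [0.75→6.75]: (196.0+28.5)/2 × 6 = 673.5
  [6.75→7.25]: (28.5+23.8)/2 × 0.5 = 13.075
  [7.25→8.25]: (23.8+16.6)/2 × 1 = 20.2
  Sum = 800.85 ng/mL·h

AUC = 801 ng/mL·h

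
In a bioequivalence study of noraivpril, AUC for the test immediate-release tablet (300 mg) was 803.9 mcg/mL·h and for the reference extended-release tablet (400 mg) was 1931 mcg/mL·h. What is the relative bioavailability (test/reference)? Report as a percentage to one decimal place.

F_rel = (AUC_test/D_test) / (AUC_ref/D_ref)
      = (803.9/300) / (1931/400)
      = 2.67967 / 4.8275 = 0.5551 = 55.51%

F_rel = 55.5%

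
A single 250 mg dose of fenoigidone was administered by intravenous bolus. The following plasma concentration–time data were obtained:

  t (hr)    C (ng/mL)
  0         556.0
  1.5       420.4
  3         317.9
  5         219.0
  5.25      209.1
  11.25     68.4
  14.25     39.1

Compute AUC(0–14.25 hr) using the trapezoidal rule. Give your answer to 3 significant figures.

AUC = 2870 ng/mL·hr

Trapezoidal AUC_0→14.25:
  [0→1.5]: (556.0+420.4)/2 × 1.5 = 732.3
  [1.5→3]: (420.4+317.9)/2 × 1.5 = 553.725
  [3→5]: (317.9+219.0)/2 × 2 = 536.9
  [5→5.25]: (219.0+209.1)/2 × 0.25 = 53.5125
  [5.25→11.25]: (209.1+68.4)/2 × 6 = 832.5
  [11.25→14.25]: (68.4+39.1)/2 × 3 = 161.25
  Sum = 2870.1875 ng/mL·hr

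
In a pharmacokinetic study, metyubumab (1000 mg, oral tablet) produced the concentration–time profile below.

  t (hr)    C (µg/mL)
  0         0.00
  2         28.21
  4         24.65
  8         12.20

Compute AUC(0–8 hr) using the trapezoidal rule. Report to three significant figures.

Trapezoidal AUC_0→8:
  [0→2]: (0.00+28.21)/2 × 2 = 28.21
  [2→4]: (28.21+24.65)/2 × 2 = 52.86
  [4→8]: (24.65+12.20)/2 × 4 = 73.7
  Sum = 154.77 µg/mL·hr

AUC = 155 µg/mL·hr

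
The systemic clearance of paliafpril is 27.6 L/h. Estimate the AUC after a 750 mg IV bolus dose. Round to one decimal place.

AUC = 27.2 mg/L·h

AUC_0→∞ = Dose_iv / CL
        = 750 / 27.6 = 27.1739 mg/L·h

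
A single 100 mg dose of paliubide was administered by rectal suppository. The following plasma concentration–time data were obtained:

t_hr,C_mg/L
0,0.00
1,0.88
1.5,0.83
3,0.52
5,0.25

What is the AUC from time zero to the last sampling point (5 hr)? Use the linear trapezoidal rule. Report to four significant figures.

Trapezoidal AUC_0→5:
  [0→1]: (0.00+0.88)/2 × 1 = 0.44
  [1→1.5]: (0.88+0.83)/2 × 0.5 = 0.4275
  [1.5→3]: (0.83+0.52)/2 × 1.5 = 1.0125
  [3→5]: (0.52+0.25)/2 × 2 = 0.77
  Sum = 2.65 mg/L·hr

AUC = 2.650 mg/L·hr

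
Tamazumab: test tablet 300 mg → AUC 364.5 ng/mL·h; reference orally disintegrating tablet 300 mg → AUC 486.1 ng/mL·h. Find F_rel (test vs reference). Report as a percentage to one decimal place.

F_rel = 75.0%

F_rel = (AUC_test/D_test) / (AUC_ref/D_ref)
      = (364.5/300) / (486.1/300)
      = 1.215 / 1.62033 = 0.7498 = 74.98%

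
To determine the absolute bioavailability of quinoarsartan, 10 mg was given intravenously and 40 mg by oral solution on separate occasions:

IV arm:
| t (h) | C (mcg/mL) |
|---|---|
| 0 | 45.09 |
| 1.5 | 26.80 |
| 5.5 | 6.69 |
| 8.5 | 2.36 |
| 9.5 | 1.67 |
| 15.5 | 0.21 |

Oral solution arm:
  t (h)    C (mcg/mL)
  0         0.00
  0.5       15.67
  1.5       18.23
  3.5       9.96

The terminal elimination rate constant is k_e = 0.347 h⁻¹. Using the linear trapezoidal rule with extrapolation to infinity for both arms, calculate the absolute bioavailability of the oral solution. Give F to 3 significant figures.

F = 0.136

Trapezoidal AUC_0→15.5 (IV):
  [0→1.5]: (45.09+26.80)/2 × 1.5 = 53.9175
  [1.5→5.5]: (26.80+6.69)/2 × 4 = 66.98
  [5.5→8.5]: (6.69+2.36)/2 × 3 = 13.575
  [8.5→9.5]: (2.36+1.67)/2 × 1 = 2.015
  [9.5→15.5]: (1.67+0.21)/2 × 6 = 5.64
  Sum = 142.1275 mcg/mL·h
IV tail: 0.21/0.347 = 0.605; AUC_iv,0→∞ = 142.1275 + 0.605 = 142.7325 mcg/mL·h
Trapezoidal AUC_0→3.5 (oral solution):
  [0→0.5]: (0.00+15.67)/2 × 0.5 = 3.9175
  [0.5→1.5]: (15.67+18.23)/2 × 1 = 16.95
  [1.5→3.5]: (18.23+9.96)/2 × 2 = 28.19
  Sum = 49.0575 mcg/mL·h
oral solution tail: 9.96/0.347 = 28.703; AUC_ev,0→∞ = 49.0575 + 28.703 = 77.7605 mcg/mL·h
F = (AUC_ev/D_ev)/(AUC_iv/D_iv) = (77.7605/40)/(142.7325/10) = 1.9440125/14.27325 = 0.1362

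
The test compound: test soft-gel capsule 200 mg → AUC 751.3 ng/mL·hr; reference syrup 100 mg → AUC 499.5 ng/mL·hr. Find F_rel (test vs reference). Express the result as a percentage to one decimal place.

F_rel = (AUC_test/D_test) / (AUC_ref/D_ref)
      = (751.3/200) / (499.5/100)
      = 3.7565 / 4.995 = 0.7521 = 75.21%

F_rel = 75.2%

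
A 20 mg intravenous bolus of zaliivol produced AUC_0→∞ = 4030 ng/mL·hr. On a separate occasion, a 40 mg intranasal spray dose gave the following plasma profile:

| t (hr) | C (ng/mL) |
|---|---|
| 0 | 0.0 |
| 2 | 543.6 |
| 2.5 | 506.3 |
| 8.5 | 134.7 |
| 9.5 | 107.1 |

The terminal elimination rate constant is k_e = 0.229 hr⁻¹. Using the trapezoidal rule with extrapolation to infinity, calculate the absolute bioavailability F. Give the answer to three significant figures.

Trapezoidal AUC_0→9.5 (intranasal spray):
  [0→2]: (0.0+543.6)/2 × 2 = 543.6
  [2→2.5]: (543.6+506.3)/2 × 0.5 = 262.475
  [2.5→8.5]: (506.3+134.7)/2 × 6 = 1923.0
  [8.5→9.5]: (134.7+107.1)/2 × 1 = 120.9
  Sum = 2849.975 ng/mL·hr
Tail: C_last/k_e = 107.1/0.229 = 467.686
AUC_0→∞ (intranasal spray) = 2849.975 + 467.686 = 3317.661 ng/mL·hr
F = (AUC_ev/D_ev)/(AUC_iv/D_iv) = (3317.661/40)/(4030/20) = 82.941525/201.5 = 0.4116

F = 0.412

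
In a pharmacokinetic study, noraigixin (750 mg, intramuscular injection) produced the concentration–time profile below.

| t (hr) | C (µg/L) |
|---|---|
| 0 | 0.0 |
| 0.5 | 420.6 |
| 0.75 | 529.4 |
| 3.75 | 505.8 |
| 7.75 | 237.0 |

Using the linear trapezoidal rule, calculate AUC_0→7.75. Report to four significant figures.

AUC = 3262 µg/L·hr

Trapezoidal AUC_0→7.75:
  [0→0.5]: (0.0+420.6)/2 × 0.5 = 105.15
  [0.5→0.75]: (420.6+529.4)/2 × 0.25 = 118.75
  [0.75→3.75]: (529.4+505.8)/2 × 3 = 1552.8
  [3.75→7.75]: (505.8+237.0)/2 × 4 = 1485.6
  Sum = 3262.3 µg/L·hr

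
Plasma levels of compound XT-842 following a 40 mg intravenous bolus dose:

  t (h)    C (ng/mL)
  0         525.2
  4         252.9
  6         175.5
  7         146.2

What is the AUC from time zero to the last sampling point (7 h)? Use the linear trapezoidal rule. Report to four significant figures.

AUC = 2145 ng/mL·h

Trapezoidal AUC_0→7:
  [0→4]: (525.2+252.9)/2 × 4 = 1556.2
  [4→6]: (252.9+175.5)/2 × 2 = 428.4
  [6→7]: (175.5+146.2)/2 × 1 = 160.85
  Sum = 2145.45 ng/mL·h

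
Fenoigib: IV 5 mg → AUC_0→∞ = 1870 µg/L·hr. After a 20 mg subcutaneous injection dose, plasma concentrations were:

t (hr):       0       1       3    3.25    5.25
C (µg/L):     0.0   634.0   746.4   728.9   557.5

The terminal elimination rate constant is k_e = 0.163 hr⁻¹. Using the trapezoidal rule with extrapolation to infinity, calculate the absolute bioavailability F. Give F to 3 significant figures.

Trapezoidal AUC_0→5.25 (subcutaneous injection):
  [0→1]: (0.0+634.0)/2 × 1 = 317.0
  [1→3]: (634.0+746.4)/2 × 2 = 1380.4
  [3→3.25]: (746.4+728.9)/2 × 0.25 = 184.4125
  [3.25→5.25]: (728.9+557.5)/2 × 2 = 1286.4
  Sum = 3168.2125 µg/L·hr
Tail: C_last/k_e = 557.5/0.163 = 3420.245
AUC_0→∞ (subcutaneous injection) = 3168.2125 + 3420.245 = 6588.4575 µg/L·hr
F = (AUC_ev/D_ev)/(AUC_iv/D_iv) = (6588.4575/20)/(1870/5) = 329.423/374 = 0.8808

F = 0.881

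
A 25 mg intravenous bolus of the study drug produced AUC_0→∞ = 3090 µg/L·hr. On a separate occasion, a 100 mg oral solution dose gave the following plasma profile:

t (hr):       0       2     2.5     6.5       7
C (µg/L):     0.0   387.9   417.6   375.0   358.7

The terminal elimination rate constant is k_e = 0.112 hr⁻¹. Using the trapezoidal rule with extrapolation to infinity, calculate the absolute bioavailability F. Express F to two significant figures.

Trapezoidal AUC_0→7 (oral solution):
  [0→2]: (0.0+387.9)/2 × 2 = 387.9
  [2→2.5]: (387.9+417.6)/2 × 0.5 = 201.375
  [2.5→6.5]: (417.6+375.0)/2 × 4 = 1585.2
  [6.5→7]: (375.0+358.7)/2 × 0.5 = 183.425
  Sum = 2357.9 µg/L·hr
Tail: C_last/k_e = 358.7/0.112 = 3202.679
AUC_0→∞ (oral solution) = 2357.9 + 3202.679 = 5560.579 µg/L·hr
F = (AUC_ev/D_ev)/(AUC_iv/D_iv) = (5560.579/100)/(3090/25) = 55.60579/123.6 = 0.4499

F = 0.45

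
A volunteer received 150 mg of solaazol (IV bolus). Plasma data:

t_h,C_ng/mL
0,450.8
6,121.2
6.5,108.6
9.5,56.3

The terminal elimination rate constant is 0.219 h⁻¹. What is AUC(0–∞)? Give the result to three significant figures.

AUC = 2280 ng/mL·h

Trapezoidal AUC_0→9.5:
  [0→6]: (450.8+121.2)/2 × 6 = 1716.0
  [6→6.5]: (121.2+108.6)/2 × 0.5 = 57.45
  [6.5→9.5]: (108.6+56.3)/2 × 3 = 247.35
  Sum = 2020.8 ng/mL·h
Extrapolated tail: C_last / k_e = 56.3 / 0.219 = 257.078
AUC_0→∞ = 2020.8 + 257.078 = 2277.878 ng/mL·h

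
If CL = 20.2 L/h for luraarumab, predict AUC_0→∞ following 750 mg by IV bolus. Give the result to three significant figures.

AUC = 37.1 mg/L·h

AUC_0→∞ = Dose_iv / CL
        = 750 / 20.2 = 37.1287 mg/L·h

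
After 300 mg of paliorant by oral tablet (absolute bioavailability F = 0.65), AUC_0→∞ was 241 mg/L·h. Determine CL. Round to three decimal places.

CL = 0.809 L/h

CL = F × Dose / AUC_0→∞
   = 0.65 × 300 / 241 = 0.809129 L/h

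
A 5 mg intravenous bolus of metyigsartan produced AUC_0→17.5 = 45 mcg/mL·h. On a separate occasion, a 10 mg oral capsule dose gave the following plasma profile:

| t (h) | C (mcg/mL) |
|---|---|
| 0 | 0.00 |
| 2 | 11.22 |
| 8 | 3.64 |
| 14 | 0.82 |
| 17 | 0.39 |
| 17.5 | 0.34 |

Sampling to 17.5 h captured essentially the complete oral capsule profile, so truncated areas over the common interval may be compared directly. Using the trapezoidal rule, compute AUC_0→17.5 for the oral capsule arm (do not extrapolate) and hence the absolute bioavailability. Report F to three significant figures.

Trapezoidal AUC_0→17.5 (oral capsule):
  [0→2]: (0.00+11.22)/2 × 2 = 11.22
  [2→8]: (11.22+3.64)/2 × 6 = 44.58
  [8→14]: (3.64+0.82)/2 × 6 = 13.38
  [14→17]: (0.82+0.39)/2 × 3 = 1.815
  [17→17.5]: (0.39+0.34)/2 × 0.5 = 0.1825
  Sum = 71.1775 mcg/mL·h
F = (AUC_ev/D_ev)/(AUC_iv/D_iv) = (71.1775/10)/(45/5) = 7.11775/9 = 0.7909

F = 0.791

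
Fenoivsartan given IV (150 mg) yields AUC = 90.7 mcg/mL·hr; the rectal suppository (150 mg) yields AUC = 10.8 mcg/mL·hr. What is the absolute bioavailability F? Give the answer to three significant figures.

F = 0.119

F = (AUC_ev / D_ev) / (AUC_iv / D_iv)
  = (10.8/150) / (90.7/150)
  = 0.072 / 0.604667 = 0.1191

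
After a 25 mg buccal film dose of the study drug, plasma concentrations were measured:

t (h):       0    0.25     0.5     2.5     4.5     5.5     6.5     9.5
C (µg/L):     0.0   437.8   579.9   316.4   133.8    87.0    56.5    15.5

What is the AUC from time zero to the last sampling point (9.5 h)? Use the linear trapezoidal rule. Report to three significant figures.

AUC = 1820 µg/L·h

Trapezoidal AUC_0→9.5:
  [0→0.25]: (0.0+437.8)/2 × 0.25 = 54.725
  [0.25→0.5]: (437.8+579.9)/2 × 0.25 = 127.2125
  [0.5→2.5]: (579.9+316.4)/2 × 2 = 896.3
  [2.5→4.5]: (316.4+133.8)/2 × 2 = 450.2
  [4.5→5.5]: (133.8+87.0)/2 × 1 = 110.4
  [5.5→6.5]: (87.0+56.5)/2 × 1 = 71.75
  [6.5→9.5]: (56.5+15.5)/2 × 3 = 108.0
  Sum = 1818.5875 µg/L·h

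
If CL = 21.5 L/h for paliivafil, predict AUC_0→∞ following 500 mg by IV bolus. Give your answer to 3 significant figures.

AUC = 23.3 mg/L·h

AUC_0→∞ = Dose_iv / CL
        = 500 / 21.5 = 23.2558 mg/L·h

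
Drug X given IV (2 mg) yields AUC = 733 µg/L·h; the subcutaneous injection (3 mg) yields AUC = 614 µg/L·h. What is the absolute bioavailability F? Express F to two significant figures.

F = (AUC_ev / D_ev) / (AUC_iv / D_iv)
  = (614/3) / (733/2)
  = 204.667 / 366.5 = 0.5584

F = 0.56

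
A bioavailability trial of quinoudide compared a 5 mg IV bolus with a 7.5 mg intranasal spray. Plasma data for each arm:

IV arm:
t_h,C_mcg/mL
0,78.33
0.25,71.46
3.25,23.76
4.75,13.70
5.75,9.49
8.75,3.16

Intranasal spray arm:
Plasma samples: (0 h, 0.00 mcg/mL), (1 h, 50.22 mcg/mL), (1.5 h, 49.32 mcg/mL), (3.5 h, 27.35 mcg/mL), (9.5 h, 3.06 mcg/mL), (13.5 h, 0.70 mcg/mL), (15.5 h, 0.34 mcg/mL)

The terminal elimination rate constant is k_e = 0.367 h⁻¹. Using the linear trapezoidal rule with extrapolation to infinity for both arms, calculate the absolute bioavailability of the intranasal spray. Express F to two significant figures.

Trapezoidal AUC_0→8.75 (IV):
  [0→0.25]: (78.33+71.46)/2 × 0.25 = 18.72375
  [0.25→3.25]: (71.46+23.76)/2 × 3 = 142.83
  [3.25→4.75]: (23.76+13.70)/2 × 1.5 = 28.095
  [4.75→5.75]: (13.70+9.49)/2 × 1 = 11.595
  [5.75→8.75]: (9.49+3.16)/2 × 3 = 18.975
  Sum = 220.21875 mcg/mL·h
IV tail: 3.16/0.367 = 8.610; AUC_iv,0→∞ = 220.21875 + 8.610 = 228.82875 mcg/mL·h
Trapezoidal AUC_0→15.5 (intranasal spray):
  [0→1]: (0.00+50.22)/2 × 1 = 25.11
  [1→1.5]: (50.22+49.32)/2 × 0.5 = 24.885
  [1.5→3.5]: (49.32+27.35)/2 × 2 = 76.67
  [3.5→9.5]: (27.35+3.06)/2 × 6 = 91.23
  [9.5→13.5]: (3.06+0.70)/2 × 4 = 7.52
  [13.5→15.5]: (0.70+0.34)/2 × 2 = 1.04
  Sum = 226.455 mcg/mL·h
intranasal spray tail: 0.34/0.367 = 0.926; AUC_ev,0→∞ = 226.455 + 0.926 = 227.381 mcg/mL·h
F = (AUC_ev/D_ev)/(AUC_iv/D_iv) = (227.381/7.5)/(228.82875/5) = 30.3175/45.76575 = 0.6624

F = 0.66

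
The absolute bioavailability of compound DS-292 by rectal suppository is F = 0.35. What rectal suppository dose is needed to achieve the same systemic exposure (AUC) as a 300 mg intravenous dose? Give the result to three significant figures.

D_rectal = 857 mg

For equal systemic exposure: F × D_ev = D_iv
D_ev = D_iv / F = 300 / 0.35 = 857.143 mg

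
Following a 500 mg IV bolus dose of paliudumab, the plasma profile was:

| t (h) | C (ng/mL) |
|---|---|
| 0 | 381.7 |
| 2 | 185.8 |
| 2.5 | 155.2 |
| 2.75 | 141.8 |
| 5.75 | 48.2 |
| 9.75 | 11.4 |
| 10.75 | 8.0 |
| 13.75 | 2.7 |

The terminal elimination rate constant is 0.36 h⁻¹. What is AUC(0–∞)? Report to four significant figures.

AUC = 1127 ng/mL·h

Trapezoidal AUC_0→13.75:
  [0→2]: (381.7+185.8)/2 × 2 = 567.5
  [2→2.5]: (185.8+155.2)/2 × 0.5 = 85.25
  [2.5→2.75]: (155.2+141.8)/2 × 0.25 = 37.125
  [2.75→5.75]: (141.8+48.2)/2 × 3 = 285.0
  [5.75→9.75]: (48.2+11.4)/2 × 4 = 119.2
  [9.75→10.75]: (11.4+8.0)/2 × 1 = 9.7
  [10.75→13.75]: (8.0+2.7)/2 × 3 = 16.05
  Sum = 1119.825 ng/mL·h
Extrapolated tail: C_last / k_e = 2.7 / 0.36 = 7.500
AUC_0→∞ = 1119.825 + 7.500 = 1127.325 ng/mL·h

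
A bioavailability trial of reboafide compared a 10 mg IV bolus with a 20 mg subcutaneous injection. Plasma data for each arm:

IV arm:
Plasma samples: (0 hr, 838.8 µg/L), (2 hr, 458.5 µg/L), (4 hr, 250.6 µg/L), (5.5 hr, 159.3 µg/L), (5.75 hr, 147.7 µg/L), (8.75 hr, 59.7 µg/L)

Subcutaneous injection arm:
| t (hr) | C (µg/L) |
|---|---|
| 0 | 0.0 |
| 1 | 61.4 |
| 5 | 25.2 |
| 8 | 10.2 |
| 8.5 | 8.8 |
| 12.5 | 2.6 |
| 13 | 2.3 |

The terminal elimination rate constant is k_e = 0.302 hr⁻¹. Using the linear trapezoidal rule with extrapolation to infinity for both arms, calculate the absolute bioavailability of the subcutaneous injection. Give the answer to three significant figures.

F = 0.0513

Trapezoidal AUC_0→8.75 (IV):
  [0→2]: (838.8+458.5)/2 × 2 = 1297.3
  [2→4]: (458.5+250.6)/2 × 2 = 709.1
  [4→5.5]: (250.6+159.3)/2 × 1.5 = 307.425
  [5.5→5.75]: (159.3+147.7)/2 × 0.25 = 38.375
  [5.75→8.75]: (147.7+59.7)/2 × 3 = 311.1
  Sum = 2663.3 µg/L·hr
IV tail: 59.7/0.302 = 197.682; AUC_iv,0→∞ = 2663.3 + 197.682 = 2860.982 µg/L·hr
Trapezoidal AUC_0→13 (subcutaneous injection):
  [0→1]: (0.0+61.4)/2 × 1 = 30.7
  [1→5]: (61.4+25.2)/2 × 4 = 173.2
  [5→8]: (25.2+10.2)/2 × 3 = 53.1
  [8→8.5]: (10.2+8.8)/2 × 0.5 = 4.75
  [8.5→12.5]: (8.8+2.6)/2 × 4 = 22.8
  [12.5→13]: (2.6+2.3)/2 × 0.5 = 1.225
  Sum = 285.775 µg/L·hr
subcutaneous injection tail: 2.3/0.302 = 7.616; AUC_ev,0→∞ = 285.775 + 7.616 = 293.391 µg/L·hr
F = (AUC_ev/D_ev)/(AUC_iv/D_iv) = (293.391/20)/(2860.982/10) = 14.66955/286.0982 = 0.0513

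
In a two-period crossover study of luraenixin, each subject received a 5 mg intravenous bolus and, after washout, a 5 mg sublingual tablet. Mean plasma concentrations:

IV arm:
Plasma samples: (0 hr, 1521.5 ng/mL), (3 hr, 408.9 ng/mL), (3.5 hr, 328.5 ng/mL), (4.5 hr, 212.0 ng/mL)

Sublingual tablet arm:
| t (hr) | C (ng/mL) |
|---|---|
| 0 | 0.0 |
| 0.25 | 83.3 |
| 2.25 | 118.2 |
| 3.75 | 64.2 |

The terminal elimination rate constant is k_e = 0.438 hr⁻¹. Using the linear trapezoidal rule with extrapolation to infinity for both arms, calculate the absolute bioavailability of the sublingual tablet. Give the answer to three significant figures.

Trapezoidal AUC_0→4.5 (IV):
  [0→3]: (1521.5+408.9)/2 × 3 = 2895.6
  [3→3.5]: (408.9+328.5)/2 × 0.5 = 184.35
  [3.5→4.5]: (328.5+212.0)/2 × 1 = 270.25
  Sum = 3350.2 ng/mL·hr
IV tail: 212.0/0.438 = 484.018; AUC_iv,0→∞ = 3350.2 + 484.018 = 3834.218 ng/mL·hr
Trapezoidal AUC_0→3.75 (sublingual tablet):
  [0→0.25]: (0.0+83.3)/2 × 0.25 = 10.4125
  [0.25→2.25]: (83.3+118.2)/2 × 2 = 201.5
  [2.25→3.75]: (118.2+64.2)/2 × 1.5 = 136.8
  Sum = 348.7125 ng/mL·hr
sublingual tablet tail: 64.2/0.438 = 146.575; AUC_ev,0→∞ = 348.7125 + 146.575 = 495.2875 ng/mL·hr
F = (AUC_ev/D_ev)/(AUC_iv/D_iv) = (495.2875/5)/(3834.218/5) = 99.0575/766.8436 = 0.1292

F = 0.129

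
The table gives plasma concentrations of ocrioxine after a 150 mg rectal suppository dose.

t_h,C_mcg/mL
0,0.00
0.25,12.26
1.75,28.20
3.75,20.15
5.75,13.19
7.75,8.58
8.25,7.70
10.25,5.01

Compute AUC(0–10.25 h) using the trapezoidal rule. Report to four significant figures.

Trapezoidal AUC_0→10.25:
  [0→0.25]: (0.00+12.26)/2 × 0.25 = 1.5325
  [0.25→1.75]: (12.26+28.20)/2 × 1.5 = 30.345
  [1.75→3.75]: (28.20+20.15)/2 × 2 = 48.35
  [3.75→5.75]: (20.15+13.19)/2 × 2 = 33.34
  [5.75→7.75]: (13.19+8.58)/2 × 2 = 21.77
  [7.75→8.25]: (8.58+7.70)/2 × 0.5 = 4.07
  [8.25→10.25]: (7.70+5.01)/2 × 2 = 12.71
  Sum = 152.1175 mcg/mL·h

AUC = 152.1 mcg/mL·h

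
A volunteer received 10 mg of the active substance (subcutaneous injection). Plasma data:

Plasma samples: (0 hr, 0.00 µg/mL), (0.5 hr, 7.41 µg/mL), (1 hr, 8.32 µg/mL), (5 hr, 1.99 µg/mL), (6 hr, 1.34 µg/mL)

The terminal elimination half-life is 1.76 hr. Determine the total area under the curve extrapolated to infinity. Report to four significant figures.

Trapezoidal AUC_0→6:
  [0→0.5]: (0.00+7.41)/2 × 0.5 = 1.8525
  [0.5→1]: (7.41+8.32)/2 × 0.5 = 3.9325
  [1→5]: (8.32+1.99)/2 × 4 = 20.62
  [5→6]: (1.99+1.34)/2 × 1 = 1.665
  Sum = 28.07 µg/mL·hr
k_e = ln2 / t½ = 0.693147 / 1.76 = 0.3938 hr^-1
Extrapolated tail: C_last / k_e = 1.34 / 0.3938 = 3.403
AUC_0→∞ = 28.07 + 3.403 = 31.473 µg/mL·hr

AUC = 31.47 µg/mL·hr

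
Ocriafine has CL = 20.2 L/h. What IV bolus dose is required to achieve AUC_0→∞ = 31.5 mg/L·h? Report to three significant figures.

Dose_iv = CL × AUC_0→∞
     = 20.2 × 31.5 = 636.3 mg

Dose = 636 mg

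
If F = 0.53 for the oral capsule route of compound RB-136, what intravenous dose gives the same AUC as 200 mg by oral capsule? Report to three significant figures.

D_iv = 106 mg

Systemic exposure from an extravascular dose = F × D_ev, so the equivalent IV dose is F × D_ev.
D_iv = F × D_ev = 0.53 × 200 = 106 mg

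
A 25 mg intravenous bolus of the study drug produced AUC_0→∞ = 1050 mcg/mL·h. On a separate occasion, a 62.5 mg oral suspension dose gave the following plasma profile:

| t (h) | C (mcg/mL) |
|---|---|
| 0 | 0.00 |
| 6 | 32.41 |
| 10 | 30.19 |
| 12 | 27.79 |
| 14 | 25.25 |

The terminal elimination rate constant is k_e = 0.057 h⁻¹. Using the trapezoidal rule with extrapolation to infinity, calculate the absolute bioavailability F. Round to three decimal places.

F = 0.296

Trapezoidal AUC_0→14 (oral suspension):
  [0→6]: (0.00+32.41)/2 × 6 = 97.23
  [6→10]: (32.41+30.19)/2 × 4 = 125.2
  [10→12]: (30.19+27.79)/2 × 2 = 57.98
  [12→14]: (27.79+25.25)/2 × 2 = 53.04
  Sum = 333.45 mcg/mL·h
Tail: C_last/k_e = 25.25/0.057 = 442.982
AUC_0→∞ (oral suspension) = 333.45 + 442.982 = 776.432 mcg/mL·h
F = (AUC_ev/D_ev)/(AUC_iv/D_iv) = (776.432/62.5)/(1050/25) = 12.422912/42 = 0.2958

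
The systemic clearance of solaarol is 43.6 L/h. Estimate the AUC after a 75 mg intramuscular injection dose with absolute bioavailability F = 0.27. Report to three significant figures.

AUC_0→∞ = F × Dose / CL
        = 0.27 × 75 / 43.6 = 0.46445 mg/L·h

AUC = 0.464 mg/L·h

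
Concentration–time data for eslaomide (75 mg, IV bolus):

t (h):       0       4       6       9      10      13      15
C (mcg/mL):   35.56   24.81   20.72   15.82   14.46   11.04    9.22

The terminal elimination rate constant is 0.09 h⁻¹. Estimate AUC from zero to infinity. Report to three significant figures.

AUC = 397 mcg/mL·h

Trapezoidal AUC_0→15:
  [0→4]: (35.56+24.81)/2 × 4 = 120.74
  [4→6]: (24.81+20.72)/2 × 2 = 45.53
  [6→9]: (20.72+15.82)/2 × 3 = 54.81
  [9→10]: (15.82+14.46)/2 × 1 = 15.14
  [10→13]: (14.46+11.04)/2 × 3 = 38.25
  [13→15]: (11.04+9.22)/2 × 2 = 20.26
  Sum = 294.73 mcg/mL·h
Extrapolated tail: C_last / k_e = 9.22 / 0.09 = 102.444
AUC_0→∞ = 294.73 + 102.444 = 397.174 mcg/mL·h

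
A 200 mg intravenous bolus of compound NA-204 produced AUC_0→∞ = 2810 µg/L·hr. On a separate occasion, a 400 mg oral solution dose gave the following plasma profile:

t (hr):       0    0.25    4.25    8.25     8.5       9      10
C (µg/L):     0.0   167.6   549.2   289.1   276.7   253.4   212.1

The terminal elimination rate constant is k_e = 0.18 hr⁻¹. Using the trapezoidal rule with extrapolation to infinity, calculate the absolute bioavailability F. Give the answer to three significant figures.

F = 0.844

Trapezoidal AUC_0→10 (oral solution):
  [0→0.25]: (0.0+167.6)/2 × 0.25 = 20.95
  [0.25→4.25]: (167.6+549.2)/2 × 4 = 1433.6
  [4.25→8.25]: (549.2+289.1)/2 × 4 = 1676.6
  [8.25→8.5]: (289.1+276.7)/2 × 0.25 = 70.725
  [8.5→9]: (276.7+253.4)/2 × 0.5 = 132.525
  [9→10]: (253.4+212.1)/2 × 1 = 232.75
  Sum = 3567.15 µg/L·hr
Tail: C_last/k_e = 212.1/0.18 = 1178.333
AUC_0→∞ (oral solution) = 3567.15 + 1178.333 = 4745.483 µg/L·hr
F = (AUC_ev/D_ev)/(AUC_iv/D_iv) = (4745.483/400)/(2810/200) = 11.8637/14.05 = 0.8444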